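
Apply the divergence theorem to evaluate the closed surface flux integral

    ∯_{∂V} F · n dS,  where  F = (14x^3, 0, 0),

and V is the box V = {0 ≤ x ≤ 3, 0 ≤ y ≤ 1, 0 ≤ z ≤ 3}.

By the divergence theorem,

    ∯_{∂V} F · n dS = ∭_V (∇ · F) dV.

Compute the divergence:
    ∇ · F = ∂F_x/∂x + ∂F_y/∂y + ∂F_z/∂z = 42x^2 + 0 + 0 = 42x^2.

V is a rectangular box, so dV = dx dy dz with 0 ≤ x ≤ 3, 0 ≤ y ≤ 1, 0 ≤ z ≤ 3.

Integrate (42x^2) over V as an iterated integral:

    ∭_V (∇·F) dV = ∫_0^{3} ∫_0^{1} ∫_0^{3} (42x^2) dz dy dx.

Inner (z from 0 to 3): 126x^2.
Middle (y from 0 to 1): 126x^2.
Outer (x from 0 to 3): 1134.

Therefore ∯_{∂V} F · n dS = 1134.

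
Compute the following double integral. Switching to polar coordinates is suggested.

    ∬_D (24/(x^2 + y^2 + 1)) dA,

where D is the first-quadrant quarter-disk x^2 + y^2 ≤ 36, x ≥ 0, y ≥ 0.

The region D is 0 ≤ r ≤ 6, 0 ≤ θ ≤ π/2 in polar coordinates, where x = r cos(θ), y = r sin(θ), and dA = r dr dθ.

Under the substitution, the integrand becomes 24/(r^2 + 1), so

    ∬_D (24/(x^2 + y^2 + 1)) dA = ∫_{0}^{π/2} ∫_{0}^{6} (24/(r^2 + 1)) · r dr dθ.

Inner integral (in r): ∫_{0}^{6} (24/(r^2 + 1)) · r dr = log(6582952005840035281).

Outer integral (in θ): ∫_{0}^{π/2} (log(6582952005840035281)) dθ = 6π log(37).

Therefore ∬_D (24/(x^2 + y^2 + 1)) dA = 6π log(37).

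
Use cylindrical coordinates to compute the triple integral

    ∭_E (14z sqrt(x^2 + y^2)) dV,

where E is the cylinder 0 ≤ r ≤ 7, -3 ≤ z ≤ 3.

In cylindrical coordinates, x = r cos(θ), y = r sin(θ), z = z, and dV = r dr dθ dz.

The integrand becomes 14r z, so

    ∭_E (14z sqrt(x^2 + y^2)) dV = ∫_{0}^{2π} ∫_{0}^{7} ∫_{-3}^{3} (14r z) · r dz dr dθ.

Inner (z): 0.
Middle (r from 0 to 7): 0.
Outer (θ): 0.

Therefore the triple integral equals 0.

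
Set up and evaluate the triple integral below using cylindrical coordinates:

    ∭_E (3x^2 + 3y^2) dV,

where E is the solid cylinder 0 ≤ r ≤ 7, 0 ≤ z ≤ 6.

In cylindrical coordinates, x = r cos(θ), y = r sin(θ), z = z, and dV = r dr dθ dz.

The integrand becomes 3r^2, so

    ∭_E (3x^2 + 3y^2) dV = ∫_{0}^{2π} ∫_{0}^{7} ∫_{0}^{6} (3r^2) · r dz dr dθ.

Inner (z): 18r^3.
Middle (r from 0 to 7): 21609/2.
Outer (θ): 21609π.

Therefore the triple integral equals 21609π.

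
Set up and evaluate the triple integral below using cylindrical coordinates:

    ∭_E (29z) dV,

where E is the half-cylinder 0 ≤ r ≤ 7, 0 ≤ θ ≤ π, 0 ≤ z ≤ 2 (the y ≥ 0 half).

In cylindrical coordinates, x = r cos(θ), y = r sin(θ), z = z, and dV = r dr dθ dz.

The integrand becomes 29z, so

    ∭_E (29z) dV = ∫_{0}^{π} ∫_{0}^{7} ∫_{0}^{2} (29z) · r dz dr dθ.

Inner (z): 58r.
Middle (r from 0 to 7): 1421.
Outer (θ): 1421π.

Therefore the triple integral equals 1421π.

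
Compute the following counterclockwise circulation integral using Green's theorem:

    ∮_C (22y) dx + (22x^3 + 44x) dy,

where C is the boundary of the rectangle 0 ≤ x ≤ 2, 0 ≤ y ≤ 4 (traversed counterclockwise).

Green's theorem converts the closed line integral into a double integral over the enclosed region D:

    ∮_C P dx + Q dy = ∬_D (∂Q/∂x - ∂P/∂y) dA.

Here P = 22y, Q = 22x^3 + 44x, so

    ∂Q/∂x = 66x^2 + 44,    ∂P/∂y = 22,
    ∂Q/∂x - ∂P/∂y = 66x^2 + 22.

D is the region 0 ≤ x ≤ 2, 0 ≤ y ≤ 4. Evaluating the double integral:

    ∬_D (66x^2 + 22) dA = ∫_0^{2} ∫_0^{4} (66x^2 + 22) dy dx.

Inner (y from 0 to 4): 264x^2 + 88.
Outer (x from 0 to 2): 880.

Therefore ∮_C P dx + Q dy = 880.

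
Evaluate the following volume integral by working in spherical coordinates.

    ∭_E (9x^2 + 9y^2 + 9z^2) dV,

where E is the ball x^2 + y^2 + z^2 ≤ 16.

In spherical coordinates, x = ρ sin(φ) cos(θ), y = ρ sin(φ) sin(θ), z = ρ cos(φ), and dV = ρ^2 sin(φ) dρ dφ dθ.

The integrand becomes 9ρ^2, so

    ∭_E (9x^2 + 9y^2 + 9z^2) dV = ∫_{0}^{2π} ∫_{0}^{π} ∫_{0}^{4} (9ρ^2) · ρ^2 sin(φ) dρ dφ dθ.

Inner (ρ): 9216sin(φ)/5.
Middle (φ): 18432/5.
Outer (θ): 36864π/5.

Therefore the triple integral equals 36864π/5.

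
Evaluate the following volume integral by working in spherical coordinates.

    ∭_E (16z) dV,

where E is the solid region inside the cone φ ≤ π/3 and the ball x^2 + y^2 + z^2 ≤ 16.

In spherical coordinates, x = ρ sin(φ) cos(θ), y = ρ sin(φ) sin(θ), z = ρ cos(φ), and dV = ρ^2 sin(φ) dρ dφ dθ.

The integrand becomes 16ρ cos(φ), so

    ∭_E (16z) dV = ∫_{0}^{2π} ∫_{0}^{π/3} ∫_{0}^{4} (16ρ cos(φ)) · ρ^2 sin(φ) dρ dφ dθ.

Inner (ρ): 512sin(2φ).
Middle (φ): 384.
Outer (θ): 768π.

Therefore the triple integral equals 768π.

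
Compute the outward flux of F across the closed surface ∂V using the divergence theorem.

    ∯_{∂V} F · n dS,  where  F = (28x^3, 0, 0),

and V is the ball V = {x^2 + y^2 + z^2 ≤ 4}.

By the divergence theorem,

    ∯_{∂V} F · n dS = ∭_V (∇ · F) dV.

Compute the divergence:
    ∇ · F = ∂F_x/∂x + ∂F_y/∂y + ∂F_z/∂z = 84x^2 + 0 + 0 = 84x^2.

In spherical coordinates, x = ρ sin(φ) cos(θ), y = ρ sin(φ) sin(θ), z = ρ cos(φ), dV = ρ^2 sin(φ) dρ dφ dθ, with 0 ≤ ρ ≤ 2, 0 ≤ φ ≤ π, 0 ≤ θ ≤ 2π.

The integrand, after substitution and multiplying by the volume element, becomes (84ρ^2sin(φ)^2cos(θ)^2) · ρ^2 sin(φ), so

    ∭_V (∇·F) dV = ∫_0^{2π} ∫_0^{π} ∫_0^{2} (84ρ^2sin(φ)^2cos(θ)^2) · ρ^2 sin(φ) dρ dφ dθ.

Inner (ρ from 0 to 2): 2688sin(φ)^3cos(θ)^2/5.
Middle (φ from 0 to π): 3584cos(θ)^2/5.
Outer (θ from 0 to 2π): 3584π/5.

Therefore ∯_{∂V} F · n dS = 3584π/5.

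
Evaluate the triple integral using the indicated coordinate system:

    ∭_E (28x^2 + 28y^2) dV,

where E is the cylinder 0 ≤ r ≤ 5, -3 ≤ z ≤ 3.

In cylindrical coordinates, x = r cos(θ), y = r sin(θ), z = z, and dV = r dr dθ dz.

The integrand becomes 28r^2, so

    ∭_E (28x^2 + 28y^2) dV = ∫_{0}^{2π} ∫_{0}^{5} ∫_{-3}^{3} (28r^2) · r dz dr dθ.

Inner (z): 168r^3.
Middle (r from 0 to 5): 26250.
Outer (θ): 52500π.

Therefore the triple integral equals 52500π.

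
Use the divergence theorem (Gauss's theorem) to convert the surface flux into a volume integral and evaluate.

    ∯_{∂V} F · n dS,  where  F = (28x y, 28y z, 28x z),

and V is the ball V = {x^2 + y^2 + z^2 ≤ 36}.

By the divergence theorem,

    ∯_{∂V} F · n dS = ∭_V (∇ · F) dV.

Compute the divergence:
    ∇ · F = ∂F_x/∂x + ∂F_y/∂y + ∂F_z/∂z = 28y + 28z + 28x = 28x + 28y + 28z.

In spherical coordinates, x = ρ sin(φ) cos(θ), y = ρ sin(φ) sin(θ), z = ρ cos(φ), dV = ρ^2 sin(φ) dρ dφ dθ, with 0 ≤ ρ ≤ 6, 0 ≤ φ ≤ π, 0 ≤ θ ≤ 2π.

The integrand, after substitution and multiplying by the volume element, becomes (28ρ (sqrt(2)sin(φ)sin(θ + π/4) + cos(φ))) · ρ^2 sin(φ), so

    ∭_V (∇·F) dV = ∫_0^{2π} ∫_0^{π} ∫_0^{6} (28ρ (sqrt(2)sin(φ)sin(θ + π/4) + cos(φ))) · ρ^2 sin(φ) dρ dφ dθ.

Inner (ρ from 0 to 6): 9072(sqrt(2)sin(φ)sin(θ + π/4) + cos(φ))sin(φ).
Middle (φ from 0 to π): 4536sqrt(2)π sin(θ + π/4).
Outer (θ from 0 to 2π): 0.

Therefore ∯_{∂V} F · n dS = 0.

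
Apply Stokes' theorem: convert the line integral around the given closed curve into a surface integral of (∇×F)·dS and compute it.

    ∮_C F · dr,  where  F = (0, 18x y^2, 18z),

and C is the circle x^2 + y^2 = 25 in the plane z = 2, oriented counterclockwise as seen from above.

Let S be the flat disk x^2 + y^2 ≤ 25 in the plane z = 2, with upward unit normal n̂ = ẑ. By Stokes' theorem,

    ∮_C F · dr = ∬_S (∇ × F) · n̂ dS = ∬_D (curl F)_z dA,

where D is the disk x^2 + y^2 ≤ 25.

Compute the curl of F = (0, 18x y^2, 18z):
    (∇ × F)_x = ∂F_z/∂y - ∂F_y/∂z = 0,
    (∇ × F)_y = ∂F_x/∂z - ∂F_z/∂x = 0,
    (∇ × F)_z = ∂F_y/∂x - ∂F_x/∂y = 18y^2.

On z = 2, (curl F)_z = 18y^2.

Convert to polar (x = r cos θ, y = r sin θ, dA = r dr dθ); the integrand becomes 18r^2sin(θ)^2, so

    ∬_D (curl F)_z dA = ∫_0^{2π} ∫_0^{5} (18r^2sin(θ)^2) · r dr dθ.

Inner (r from 0 to 5): 5625sin(θ)^2/2.
Outer (θ from 0 to 2π): 5625π/2.

Therefore ∮_C F · dr = 5625π/2.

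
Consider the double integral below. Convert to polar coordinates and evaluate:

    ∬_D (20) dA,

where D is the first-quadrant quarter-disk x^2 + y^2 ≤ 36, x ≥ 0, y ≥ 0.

The region D is 0 ≤ r ≤ 6, 0 ≤ θ ≤ π/2 in polar coordinates, where x = r cos(θ), y = r sin(θ), and dA = r dr dθ.

Under the substitution, the integrand becomes 20, so

    ∬_D (20) dA = ∫_{0}^{π/2} ∫_{0}^{6} (20) · r dr dθ.

Inner integral (in r): ∫_{0}^{6} (20) · r dr = 360.

Outer integral (in θ): ∫_{0}^{π/2} (360) dθ = 180π.

Therefore ∬_D (20) dA = 180π.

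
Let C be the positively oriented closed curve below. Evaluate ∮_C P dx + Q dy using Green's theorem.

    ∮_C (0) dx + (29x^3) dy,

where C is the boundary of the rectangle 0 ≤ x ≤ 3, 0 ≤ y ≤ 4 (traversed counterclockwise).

Green's theorem converts the closed line integral into a double integral over the enclosed region D:

    ∮_C P dx + Q dy = ∬_D (∂Q/∂x - ∂P/∂y) dA.

Here P = 0, Q = 29x^3, so

    ∂Q/∂x = 87x^2,    ∂P/∂y = 0,
    ∂Q/∂x - ∂P/∂y = 87x^2.

D is the region 0 ≤ x ≤ 3, 0 ≤ y ≤ 4. Evaluating the double integral:

    ∬_D (87x^2) dA = ∫_0^{3} ∫_0^{4} (87x^2) dy dx.

Inner (y from 0 to 4): 348x^2.
Outer (x from 0 to 3): 3132.

Therefore ∮_C P dx + Q dy = 3132.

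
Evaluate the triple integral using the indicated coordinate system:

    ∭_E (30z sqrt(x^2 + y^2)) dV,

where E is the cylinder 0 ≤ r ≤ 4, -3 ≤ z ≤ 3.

In cylindrical coordinates, x = r cos(θ), y = r sin(θ), z = z, and dV = r dr dθ dz.

The integrand becomes 30r z, so

    ∭_E (30z sqrt(x^2 + y^2)) dV = ∫_{0}^{2π} ∫_{0}^{4} ∫_{-3}^{3} (30r z) · r dz dr dθ.

Inner (z): 0.
Middle (r from 0 to 4): 0.
Outer (θ): 0.

Therefore the triple integral equals 0.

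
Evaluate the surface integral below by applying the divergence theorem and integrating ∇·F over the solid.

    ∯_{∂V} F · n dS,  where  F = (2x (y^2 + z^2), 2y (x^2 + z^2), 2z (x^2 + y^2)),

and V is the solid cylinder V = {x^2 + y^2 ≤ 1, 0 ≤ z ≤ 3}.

By the divergence theorem,

    ∯_{∂V} F · n dS = ∭_V (∇ · F) dV.

Compute the divergence:
    ∇ · F = ∂F_x/∂x + ∂F_y/∂y + ∂F_z/∂z = 2y^2 + 2z^2 + 2x^2 + 2z^2 + 2x^2 + 2y^2 = 4x^2 + 4y^2 + 4z^2.

In cylindrical coordinates, x = r cos(θ), y = r sin(θ), z = z, dV = r dr dθ dz, with 0 ≤ r ≤ 1, 0 ≤ θ ≤ 2π, 0 ≤ z ≤ 3.

The integrand, after substitution and multiplying by the volume element, becomes (4r^2 + 4z^2) · r, so

    ∭_V (∇·F) dV = ∫_0^{2π} ∫_0^{1} ∫_0^{3} (4r^2 + 4z^2) · r dz dr dθ.

Inner (z from 0 to 3): 12r (r^2 + 3).
Middle (r from 0 to 1): 21.
Outer (θ from 0 to 2π): 42π.

Therefore ∯_{∂V} F · n dS = 42π.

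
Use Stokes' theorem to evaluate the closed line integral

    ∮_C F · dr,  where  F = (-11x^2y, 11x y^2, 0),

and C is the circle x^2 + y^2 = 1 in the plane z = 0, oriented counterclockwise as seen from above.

Let S be the flat disk x^2 + y^2 ≤ 1 in the plane z = 0, with upward unit normal n̂ = ẑ. By Stokes' theorem,

    ∮_C F · dr = ∬_S (∇ × F) · n̂ dS = ∬_D (curl F)_z dA,

where D is the disk x^2 + y^2 ≤ 1.

Compute the curl of F = (-11x^2y, 11x y^2, 0):
    (∇ × F)_x = ∂F_z/∂y - ∂F_y/∂z = 0,
    (∇ × F)_y = ∂F_x/∂z - ∂F_z/∂x = 0,
    (∇ × F)_z = ∂F_y/∂x - ∂F_x/∂y = 11x^2 + 11y^2.

On z = 0, (curl F)_z = 11x^2 + 11y^2.

Convert to polar (x = r cos θ, y = r sin θ, dA = r dr dθ); the integrand becomes 11r^2, so

    ∬_D (curl F)_z dA = ∫_0^{2π} ∫_0^{1} (11r^2) · r dr dθ.

Inner (r from 0 to 1): 11/4.
Outer (θ from 0 to 2π): 11π/2.

Therefore ∮_C F · dr = 11π/2.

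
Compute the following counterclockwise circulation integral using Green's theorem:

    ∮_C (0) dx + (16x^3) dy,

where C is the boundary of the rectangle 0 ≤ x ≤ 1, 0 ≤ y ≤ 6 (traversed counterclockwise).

Green's theorem converts the closed line integral into a double integral over the enclosed region D:

    ∮_C P dx + Q dy = ∬_D (∂Q/∂x - ∂P/∂y) dA.

Here P = 0, Q = 16x^3, so

    ∂Q/∂x = 48x^2,    ∂P/∂y = 0,
    ∂Q/∂x - ∂P/∂y = 48x^2.

D is the region 0 ≤ x ≤ 1, 0 ≤ y ≤ 6. Evaluating the double integral:

    ∬_D (48x^2) dA = ∫_0^{1} ∫_0^{6} (48x^2) dy dx.

Inner (y from 0 to 6): 288x^2.
Outer (x from 0 to 1): 96.

Therefore ∮_C P dx + Q dy = 96.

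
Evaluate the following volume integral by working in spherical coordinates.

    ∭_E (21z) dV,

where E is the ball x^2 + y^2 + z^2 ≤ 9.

In spherical coordinates, x = ρ sin(φ) cos(θ), y = ρ sin(φ) sin(θ), z = ρ cos(φ), and dV = ρ^2 sin(φ) dρ dφ dθ.

The integrand becomes 21ρ cos(φ), so

    ∭_E (21z) dV = ∫_{0}^{2π} ∫_{0}^{π} ∫_{0}^{3} (21ρ cos(φ)) · ρ^2 sin(φ) dρ dφ dθ.

Inner (ρ): 1701sin(2φ)/8.
Middle (φ): 0.
Outer (θ): 0.

Therefore the triple integral equals 0.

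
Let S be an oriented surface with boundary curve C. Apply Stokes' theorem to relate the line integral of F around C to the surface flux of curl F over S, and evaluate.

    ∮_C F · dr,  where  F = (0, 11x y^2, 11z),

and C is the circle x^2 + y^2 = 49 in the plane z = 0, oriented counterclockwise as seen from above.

Let S be the flat disk x^2 + y^2 ≤ 49 in the plane z = 0, with upward unit normal n̂ = ẑ. By Stokes' theorem,

    ∮_C F · dr = ∬_S (∇ × F) · n̂ dS = ∬_D (curl F)_z dA,

where D is the disk x^2 + y^2 ≤ 49.

Compute the curl of F = (0, 11x y^2, 11z):
    (∇ × F)_x = ∂F_z/∂y - ∂F_y/∂z = 0,
    (∇ × F)_y = ∂F_x/∂z - ∂F_z/∂x = 0,
    (∇ × F)_z = ∂F_y/∂x - ∂F_x/∂y = 11y^2.

On z = 0, (curl F)_z = 11y^2.

Convert to polar (x = r cos θ, y = r sin θ, dA = r dr dθ); the integrand becomes 11r^2sin(θ)^2, so

    ∬_D (curl F)_z dA = ∫_0^{2π} ∫_0^{7} (11r^2sin(θ)^2) · r dr dθ.

Inner (r from 0 to 7): 26411sin(θ)^2/4.
Outer (θ from 0 to 2π): 26411π/4.

Therefore ∮_C F · dr = 26411π/4.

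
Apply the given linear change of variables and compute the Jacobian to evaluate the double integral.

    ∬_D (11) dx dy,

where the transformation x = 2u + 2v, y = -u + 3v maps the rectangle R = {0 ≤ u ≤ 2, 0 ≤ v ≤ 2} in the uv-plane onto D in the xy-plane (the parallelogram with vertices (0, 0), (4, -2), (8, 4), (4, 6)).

Compute the Jacobian determinant of (x, y) with respect to (u, v):

    ∂(x,y)/∂(u,v) = | 2  2 | = (2)(3) - (2)(-1) = 8.
                   | -1  3 |

Its absolute value is |J| = 8 (the area scaling factor).

Substituting x = 2u + 2v, y = -u + 3v into the integrand,

    11 → 11,

so the integral becomes

    ∬_R (11) · |J| du dv = ∫_0^2 ∫_0^2 (88) dv du.

Inner (v): 176.
Outer (u): 352.

Therefore ∬_D (11) dx dy = 352.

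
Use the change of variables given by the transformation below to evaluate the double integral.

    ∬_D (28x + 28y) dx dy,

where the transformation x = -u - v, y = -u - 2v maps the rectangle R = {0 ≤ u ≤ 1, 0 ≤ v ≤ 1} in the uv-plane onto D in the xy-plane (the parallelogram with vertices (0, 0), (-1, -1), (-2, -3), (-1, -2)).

Compute the Jacobian determinant of (x, y) with respect to (u, v):

    ∂(x,y)/∂(u,v) = | -1  -1 | = (-1)(-2) - (-1)(-1) = 1.
                   | -1  -2 |

Its absolute value is |J| = 1 (the area scaling factor).

Substituting x = -u - v, y = -u - 2v into the integrand,

    28x + 28y → -56u - 84v,

so the integral becomes

    ∬_R (-56u - 84v) · |J| du dv = ∫_0^1 ∫_0^1 (-56u - 84v) dv du.

Inner (v): -56u - 42.
Outer (u): -70.

Therefore ∬_D (28x + 28y) dx dy = -70.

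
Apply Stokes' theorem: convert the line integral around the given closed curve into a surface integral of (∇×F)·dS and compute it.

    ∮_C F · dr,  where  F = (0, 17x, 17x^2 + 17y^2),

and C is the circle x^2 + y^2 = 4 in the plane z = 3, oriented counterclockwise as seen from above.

Let S be the flat disk x^2 + y^2 ≤ 4 in the plane z = 3, with upward unit normal n̂ = ẑ. By Stokes' theorem,

    ∮_C F · dr = ∬_S (∇ × F) · n̂ dS = ∬_D (curl F)_z dA,

where D is the disk x^2 + y^2 ≤ 4.

Compute the curl of F = (0, 17x, 17x^2 + 17y^2):
    (∇ × F)_x = ∂F_z/∂y - ∂F_y/∂z = 34y,
    (∇ × F)_y = ∂F_x/∂z - ∂F_z/∂x = -34x,
    (∇ × F)_z = ∂F_y/∂x - ∂F_x/∂y = 17.

On z = 3, (curl F)_z = 17.

Convert to polar (x = r cos θ, y = r sin θ, dA = r dr dθ); the integrand becomes 17, so

    ∬_D (curl F)_z dA = ∫_0^{2π} ∫_0^{2} (17) · r dr dθ.

Inner (r from 0 to 2): 34.
Outer (θ from 0 to 2π): 68π.

Therefore ∮_C F · dr = 68π.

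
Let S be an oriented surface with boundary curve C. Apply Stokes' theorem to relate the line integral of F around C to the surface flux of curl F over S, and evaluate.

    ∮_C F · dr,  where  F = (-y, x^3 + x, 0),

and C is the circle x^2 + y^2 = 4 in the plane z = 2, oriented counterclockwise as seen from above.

Let S be the flat disk x^2 + y^2 ≤ 4 in the plane z = 2, with upward unit normal n̂ = ẑ. By Stokes' theorem,

    ∮_C F · dr = ∬_S (∇ × F) · n̂ dS = ∬_D (curl F)_z dA,

where D is the disk x^2 + y^2 ≤ 4.

Compute the curl of F = (-y, x^3 + x, 0):
    (∇ × F)_x = ∂F_z/∂y - ∂F_y/∂z = 0,
    (∇ × F)_y = ∂F_x/∂z - ∂F_z/∂x = 0,
    (∇ × F)_z = ∂F_y/∂x - ∂F_x/∂y = 3x^2 + 2.

On z = 2, (curl F)_z = 3x^2 + 2.

Convert to polar (x = r cos θ, y = r sin θ, dA = r dr dθ); the integrand becomes 3r^2cos(θ)^2 + 2, so

    ∬_D (curl F)_z dA = ∫_0^{2π} ∫_0^{2} (3r^2cos(θ)^2 + 2) · r dr dθ.

Inner (r from 0 to 2): 12cos(θ)^2 + 4.
Outer (θ from 0 to 2π): 20π.

Therefore ∮_C F · dr = 20π.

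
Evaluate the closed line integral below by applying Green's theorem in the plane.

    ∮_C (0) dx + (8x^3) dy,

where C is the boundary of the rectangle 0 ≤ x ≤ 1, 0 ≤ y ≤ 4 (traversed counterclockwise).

Green's theorem converts the closed line integral into a double integral over the enclosed region D:

    ∮_C P dx + Q dy = ∬_D (∂Q/∂x - ∂P/∂y) dA.

Here P = 0, Q = 8x^3, so

    ∂Q/∂x = 24x^2,    ∂P/∂y = 0,
    ∂Q/∂x - ∂P/∂y = 24x^2.

D is the region 0 ≤ x ≤ 1, 0 ≤ y ≤ 4. Evaluating the double integral:

    ∬_D (24x^2) dA = ∫_0^{1} ∫_0^{4} (24x^2) dy dx.

Inner (y from 0 to 4): 96x^2.
Outer (x from 0 to 1): 32.

Therefore ∮_C P dx + Q dy = 32.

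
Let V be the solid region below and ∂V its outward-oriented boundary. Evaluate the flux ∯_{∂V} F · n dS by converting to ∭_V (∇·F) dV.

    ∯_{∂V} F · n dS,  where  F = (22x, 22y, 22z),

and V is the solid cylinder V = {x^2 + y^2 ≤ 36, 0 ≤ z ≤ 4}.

By the divergence theorem,

    ∯_{∂V} F · n dS = ∭_V (∇ · F) dV.

Compute the divergence:
    ∇ · F = ∂F_x/∂x + ∂F_y/∂y + ∂F_z/∂z = 22 + 22 + 22 = 66.

In cylindrical coordinates, x = r cos(θ), y = r sin(θ), z = z, dV = r dr dθ dz, with 0 ≤ r ≤ 6, 0 ≤ θ ≤ 2π, 0 ≤ z ≤ 4.

The integrand, after substitution and multiplying by the volume element, becomes (66) · r, so

    ∭_V (∇·F) dV = ∫_0^{2π} ∫_0^{6} ∫_0^{4} (66) · r dz dr dθ.

Inner (z from 0 to 4): 264r.
Middle (r from 0 to 6): 4752.
Outer (θ from 0 to 2π): 9504π.

Therefore ∯_{∂V} F · n dS = 9504π.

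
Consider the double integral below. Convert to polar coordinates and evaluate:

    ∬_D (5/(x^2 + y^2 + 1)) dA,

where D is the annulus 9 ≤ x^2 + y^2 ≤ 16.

The region D is 3 ≤ r ≤ 4, 0 ≤ θ ≤ 2π in polar coordinates, where x = r cos(θ), y = r sin(θ), and dA = r dr dθ.

Under the substitution, the integrand becomes 5/(r^2 + 1), so

    ∬_D (5/(x^2 + y^2 + 1)) dA = ∫_{0}^{2π} ∫_{3}^{4} (5/(r^2 + 1)) · r dr dθ.

Inner integral (in r): ∫_{3}^{4} (5/(r^2 + 1)) · r dr = log(289sqrt(170)/1000).

Outer integral (in θ): ∫_{0}^{2π} (log(289sqrt(170)/1000)) dθ = log((289sqrt(170)/1000)^(2π)).

Therefore ∬_D (5/(x^2 + y^2 + 1)) dA = log((289sqrt(170)/1000)^(2π)).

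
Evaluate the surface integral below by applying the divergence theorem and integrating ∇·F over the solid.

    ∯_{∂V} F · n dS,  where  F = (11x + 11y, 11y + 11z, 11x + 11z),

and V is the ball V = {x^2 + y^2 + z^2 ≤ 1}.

By the divergence theorem,

    ∯_{∂V} F · n dS = ∭_V (∇ · F) dV.

Compute the divergence:
    ∇ · F = ∂F_x/∂x + ∂F_y/∂y + ∂F_z/∂z = 11 + 11 + 11 = 33.

In spherical coordinates, x = ρ sin(φ) cos(θ), y = ρ sin(φ) sin(θ), z = ρ cos(φ), dV = ρ^2 sin(φ) dρ dφ dθ, with 0 ≤ ρ ≤ 1, 0 ≤ φ ≤ π, 0 ≤ θ ≤ 2π.

The integrand, after substitution and multiplying by the volume element, becomes (33) · ρ^2 sin(φ), so

    ∭_V (∇·F) dV = ∫_0^{2π} ∫_0^{π} ∫_0^{1} (33) · ρ^2 sin(φ) dρ dφ dθ.

Inner (ρ from 0 to 1): 11sin(φ).
Middle (φ from 0 to π): 22.
Outer (θ from 0 to 2π): 44π.

Therefore ∯_{∂V} F · n dS = 44π.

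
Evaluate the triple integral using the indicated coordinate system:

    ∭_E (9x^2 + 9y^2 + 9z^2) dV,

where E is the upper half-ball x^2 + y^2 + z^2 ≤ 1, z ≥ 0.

In spherical coordinates, x = ρ sin(φ) cos(θ), y = ρ sin(φ) sin(θ), z = ρ cos(φ), and dV = ρ^2 sin(φ) dρ dφ dθ.

The integrand becomes 9ρ^2, so

    ∭_E (9x^2 + 9y^2 + 9z^2) dV = ∫_{0}^{2π} ∫_{0}^{π/2} ∫_{0}^{1} (9ρ^2) · ρ^2 sin(φ) dρ dφ dθ.

Inner (ρ): 9sin(φ)/5.
Middle (φ): 9/5.
Outer (θ): 18π/5.

Therefore the triple integral equals 18π/5.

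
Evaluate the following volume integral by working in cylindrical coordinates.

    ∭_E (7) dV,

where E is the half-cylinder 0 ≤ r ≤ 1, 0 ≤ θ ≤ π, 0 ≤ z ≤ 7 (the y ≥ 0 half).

In cylindrical coordinates, x = r cos(θ), y = r sin(θ), z = z, and dV = r dr dθ dz.

The integrand becomes 7, so

    ∭_E (7) dV = ∫_{0}^{π} ∫_{0}^{1} ∫_{0}^{7} (7) · r dz dr dθ.

Inner (z): 49r.
Middle (r from 0 to 1): 49/2.
Outer (θ): 49π/2.

Therefore the triple integral equals 49π/2.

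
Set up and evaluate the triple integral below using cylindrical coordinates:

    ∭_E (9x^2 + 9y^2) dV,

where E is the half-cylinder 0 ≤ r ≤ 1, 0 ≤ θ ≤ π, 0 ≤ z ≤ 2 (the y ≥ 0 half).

In cylindrical coordinates, x = r cos(θ), y = r sin(θ), z = z, and dV = r dr dθ dz.

The integrand becomes 9r^2, so

    ∭_E (9x^2 + 9y^2) dV = ∫_{0}^{π} ∫_{0}^{1} ∫_{0}^{2} (9r^2) · r dz dr dθ.

Inner (z): 18r^3.
Middle (r from 0 to 1): 9/2.
Outer (θ): 9π/2.

Therefore the triple integral equals 9π/2.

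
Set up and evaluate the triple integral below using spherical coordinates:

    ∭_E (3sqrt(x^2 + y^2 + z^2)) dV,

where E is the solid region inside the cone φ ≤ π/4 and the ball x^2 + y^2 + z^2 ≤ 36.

In spherical coordinates, x = ρ sin(φ) cos(θ), y = ρ sin(φ) sin(θ), z = ρ cos(φ), and dV = ρ^2 sin(φ) dρ dφ dθ.

The integrand becomes 3ρ, so

    ∭_E (3sqrt(x^2 + y^2 + z^2)) dV = ∫_{0}^{2π} ∫_{0}^{π/4} ∫_{0}^{6} (3ρ) · ρ^2 sin(φ) dρ dφ dθ.

Inner (ρ): 972sin(φ).
Middle (φ): 972 - 486sqrt(2).
Outer (θ): 972π (2 - sqrt(2)).

Therefore the triple integral equals 972π (2 - sqrt(2)).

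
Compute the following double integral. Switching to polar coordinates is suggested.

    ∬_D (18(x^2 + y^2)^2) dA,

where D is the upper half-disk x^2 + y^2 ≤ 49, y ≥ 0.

The region D is 0 ≤ r ≤ 7, 0 ≤ θ ≤ π in polar coordinates, where x = r cos(θ), y = r sin(θ), and dA = r dr dθ.

Under the substitution, the integrand becomes 18r^4, so

    ∬_D (18(x^2 + y^2)^2) dA = ∫_{0}^{π} ∫_{0}^{7} (18r^4) · r dr dθ.

Inner integral (in r): ∫_{0}^{7} (18r^4) · r dr = 352947.

Outer integral (in θ): ∫_{0}^{π} (352947) dθ = 352947π.

Therefore ∬_D (18(x^2 + y^2)^2) dA = 352947π.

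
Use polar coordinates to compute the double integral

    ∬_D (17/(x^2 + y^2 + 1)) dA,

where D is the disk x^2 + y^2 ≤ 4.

The region D is 0 ≤ r ≤ 2, 0 ≤ θ ≤ 2π in polar coordinates, where x = r cos(θ), y = r sin(θ), and dA = r dr dθ.

Under the substitution, the integrand becomes 17/(r^2 + 1), so

    ∬_D (17/(x^2 + y^2 + 1)) dA = ∫_{0}^{2π} ∫_{0}^{2} (17/(r^2 + 1)) · r dr dθ.

Inner integral (in r): ∫_{0}^{2} (17/(r^2 + 1)) · r dr = 17log(5)/2.

Outer integral (in θ): ∫_{0}^{2π} (17log(5)/2) dθ = 17π log(5).

Therefore ∬_D (17/(x^2 + y^2 + 1)) dA = 17π log(5).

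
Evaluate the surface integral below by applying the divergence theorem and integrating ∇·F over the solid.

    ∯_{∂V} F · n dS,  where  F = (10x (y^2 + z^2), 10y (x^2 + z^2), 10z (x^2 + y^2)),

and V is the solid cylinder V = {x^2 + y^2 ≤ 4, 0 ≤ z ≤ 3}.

By the divergence theorem,

    ∯_{∂V} F · n dS = ∭_V (∇ · F) dV.

Compute the divergence:
    ∇ · F = ∂F_x/∂x + ∂F_y/∂y + ∂F_z/∂z = 10y^2 + 10z^2 + 10x^2 + 10z^2 + 10x^2 + 10y^2 = 20x^2 + 20y^2 + 20z^2.

In cylindrical coordinates, x = r cos(θ), y = r sin(θ), z = z, dV = r dr dθ dz, with 0 ≤ r ≤ 2, 0 ≤ θ ≤ 2π, 0 ≤ z ≤ 3.

The integrand, after substitution and multiplying by the volume element, becomes (20r^2 + 20z^2) · r, so

    ∭_V (∇·F) dV = ∫_0^{2π} ∫_0^{2} ∫_0^{3} (20r^2 + 20z^2) · r dz dr dθ.

Inner (z from 0 to 3): 60r (r^2 + 3).
Middle (r from 0 to 2): 600.
Outer (θ from 0 to 2π): 1200π.

Therefore ∯_{∂V} F · n dS = 1200π.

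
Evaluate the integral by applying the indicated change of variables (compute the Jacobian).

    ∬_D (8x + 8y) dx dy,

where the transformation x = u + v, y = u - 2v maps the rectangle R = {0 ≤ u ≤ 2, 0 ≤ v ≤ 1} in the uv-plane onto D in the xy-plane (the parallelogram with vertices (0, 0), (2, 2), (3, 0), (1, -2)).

Compute the Jacobian determinant of (x, y) with respect to (u, v):

    ∂(x,y)/∂(u,v) = | 1  1 | = (1)(-2) - (1)(1) = -3.
                   | 1  -2 |

Its absolute value is |J| = 3 (the area scaling factor).

Substituting x = u + v, y = u - 2v into the integrand,

    8x + 8y → 16u - 8v,

so the integral becomes

    ∬_R (16u - 8v) · |J| du dv = ∫_0^2 ∫_0^1 (48u - 24v) dv du.

Inner (v): 48u - 12.
Outer (u): 72.

Therefore ∬_D (8x + 8y) dx dy = 72.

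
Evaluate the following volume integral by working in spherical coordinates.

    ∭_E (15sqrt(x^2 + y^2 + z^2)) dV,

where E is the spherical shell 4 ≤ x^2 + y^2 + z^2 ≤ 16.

In spherical coordinates, x = ρ sin(φ) cos(θ), y = ρ sin(φ) sin(θ), z = ρ cos(φ), and dV = ρ^2 sin(φ) dρ dφ dθ.

The integrand becomes 15ρ, so

    ∭_E (15sqrt(x^2 + y^2 + z^2)) dV = ∫_{0}^{2π} ∫_{0}^{π} ∫_{2}^{4} (15ρ) · ρ^2 sin(φ) dρ dφ dθ.

Inner (ρ): 900sin(φ).
Middle (φ): 1800.
Outer (θ): 3600π.

Therefore the triple integral equals 3600π.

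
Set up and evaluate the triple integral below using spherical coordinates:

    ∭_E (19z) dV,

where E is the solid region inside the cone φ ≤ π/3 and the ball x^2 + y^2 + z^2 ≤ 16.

In spherical coordinates, x = ρ sin(φ) cos(θ), y = ρ sin(φ) sin(θ), z = ρ cos(φ), and dV = ρ^2 sin(φ) dρ dφ dθ.

The integrand becomes 19ρ cos(φ), so

    ∭_E (19z) dV = ∫_{0}^{2π} ∫_{0}^{π/3} ∫_{0}^{4} (19ρ cos(φ)) · ρ^2 sin(φ) dρ dφ dθ.

Inner (ρ): 608sin(2φ).
Middle (φ): 456.
Outer (θ): 912π.

Therefore the triple integral equals 912π.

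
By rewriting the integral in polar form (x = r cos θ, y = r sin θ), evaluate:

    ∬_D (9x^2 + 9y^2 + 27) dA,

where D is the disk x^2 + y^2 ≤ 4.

The region D is 0 ≤ r ≤ 2, 0 ≤ θ ≤ 2π in polar coordinates, where x = r cos(θ), y = r sin(θ), and dA = r dr dθ.

Under the substitution, the integrand becomes 9r^2 + 27, so

    ∬_D (9x^2 + 9y^2 + 27) dA = ∫_{0}^{2π} ∫_{0}^{2} (9r^2 + 27) · r dr dθ.

Inner integral (in r): ∫_{0}^{2} (9r^2 + 27) · r dr = 90.

Outer integral (in θ): ∫_{0}^{2π} (90) dθ = 180π.

Therefore ∬_D (9x^2 + 9y^2 + 27) dA = 180π.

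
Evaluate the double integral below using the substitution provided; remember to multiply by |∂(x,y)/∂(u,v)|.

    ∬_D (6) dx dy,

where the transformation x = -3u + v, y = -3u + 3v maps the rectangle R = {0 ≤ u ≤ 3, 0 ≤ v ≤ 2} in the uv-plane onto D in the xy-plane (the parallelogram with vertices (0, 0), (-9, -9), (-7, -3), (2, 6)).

Compute the Jacobian determinant of (x, y) with respect to (u, v):

    ∂(x,y)/∂(u,v) = | -3  1 | = (-3)(3) - (1)(-3) = -6.
                   | -3  3 |

Its absolute value is |J| = 6 (the area scaling factor).

Substituting x = -3u + v, y = -3u + 3v into the integrand,

    6 → 6,

so the integral becomes

    ∬_R (6) · |J| du dv = ∫_0^3 ∫_0^2 (36) dv du.

Inner (v): 72.
Outer (u): 216.

Therefore ∬_D (6) dx dy = 216.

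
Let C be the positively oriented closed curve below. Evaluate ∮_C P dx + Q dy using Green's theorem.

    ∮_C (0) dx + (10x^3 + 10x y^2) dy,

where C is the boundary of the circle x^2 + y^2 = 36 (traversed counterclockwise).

Green's theorem converts the closed line integral into a double integral over the enclosed region D:

    ∮_C P dx + Q dy = ∬_D (∂Q/∂x - ∂P/∂y) dA.

Here P = 0, Q = 10x^3 + 10x y^2, so

    ∂Q/∂x = 30x^2 + 10y^2,    ∂P/∂y = 0,
    ∂Q/∂x - ∂P/∂y = 30x^2 + 10y^2.

D is the region x^2 + y^2 ≤ 36. Evaluating the double integral:

In polar coordinates (x = r cos θ, y = r sin θ, dA = r dr dθ) the integrand becomes 10r^2(cos(2θ) + 2), so

    ∬_D (30x^2 + 10y^2) dA = ∫_0^{2π} ∫_0^{6} (10r^2(cos(2θ) + 2)) · r dr dθ.

Inner (r from 0 to 6): 3240cos(2θ) + 6480.
Outer (θ from 0 to 2π): 12960π.

Therefore ∮_C P dx + Q dy = 12960π.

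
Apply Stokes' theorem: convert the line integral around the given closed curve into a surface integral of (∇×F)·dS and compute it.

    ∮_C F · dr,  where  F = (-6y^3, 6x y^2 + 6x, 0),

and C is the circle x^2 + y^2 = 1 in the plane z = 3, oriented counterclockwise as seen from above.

Let S be the flat disk x^2 + y^2 ≤ 1 in the plane z = 3, with upward unit normal n̂ = ẑ. By Stokes' theorem,

    ∮_C F · dr = ∬_S (∇ × F) · n̂ dS = ∬_D (curl F)_z dA,

where D is the disk x^2 + y^2 ≤ 1.

Compute the curl of F = (-6y^3, 6x y^2 + 6x, 0):
    (∇ × F)_x = ∂F_z/∂y - ∂F_y/∂z = 0,
    (∇ × F)_y = ∂F_x/∂z - ∂F_z/∂x = 0,
    (∇ × F)_z = ∂F_y/∂x - ∂F_x/∂y = 24y^2 + 6.

On z = 3, (curl F)_z = 24y^2 + 6.

Convert to polar (x = r cos θ, y = r sin θ, dA = r dr dθ); the integrand becomes 24r^2sin(θ)^2 + 6, so

    ∬_D (curl F)_z dA = ∫_0^{2π} ∫_0^{1} (24r^2sin(θ)^2 + 6) · r dr dθ.

Inner (r from 0 to 1): 6 - 3cos(2θ).
Outer (θ from 0 to 2π): 12π.

Therefore ∮_C F · dr = 12π.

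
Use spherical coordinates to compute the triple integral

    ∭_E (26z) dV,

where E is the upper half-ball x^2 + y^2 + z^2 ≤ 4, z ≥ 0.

In spherical coordinates, x = ρ sin(φ) cos(θ), y = ρ sin(φ) sin(θ), z = ρ cos(φ), and dV = ρ^2 sin(φ) dρ dφ dθ.

The integrand becomes 26ρ cos(φ), so

    ∭_E (26z) dV = ∫_{0}^{2π} ∫_{0}^{π/2} ∫_{0}^{2} (26ρ cos(φ)) · ρ^2 sin(φ) dρ dφ dθ.

Inner (ρ): 52sin(2φ).
Middle (φ): 52.
Outer (θ): 104π.

Therefore the triple integral equals 104π.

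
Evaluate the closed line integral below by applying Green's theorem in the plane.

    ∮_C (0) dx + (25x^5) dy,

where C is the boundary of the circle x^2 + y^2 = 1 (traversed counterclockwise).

Green's theorem converts the closed line integral into a double integral over the enclosed region D:

    ∮_C P dx + Q dy = ∬_D (∂Q/∂x - ∂P/∂y) dA.

Here P = 0, Q = 25x^5, so

    ∂Q/∂x = 125x^4,    ∂P/∂y = 0,
    ∂Q/∂x - ∂P/∂y = 125x^4.

D is the region x^2 + y^2 ≤ 1. Evaluating the double integral:

In polar coordinates (x = r cos θ, y = r sin θ, dA = r dr dθ) the integrand becomes 125r^4cos(θ)^4, so

    ∬_D (125x^4) dA = ∫_0^{2π} ∫_0^{1} (125r^4cos(θ)^4) · r dr dθ.

Inner (r from 0 to 1): 125cos(θ)^4/6.
Outer (θ from 0 to 2π): 125π/8.

Therefore ∮_C P dx + Q dy = 125π/8.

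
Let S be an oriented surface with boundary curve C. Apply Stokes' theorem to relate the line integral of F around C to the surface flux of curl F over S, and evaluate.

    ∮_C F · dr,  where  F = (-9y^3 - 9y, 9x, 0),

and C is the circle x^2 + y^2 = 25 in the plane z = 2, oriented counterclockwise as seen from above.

Let S be the flat disk x^2 + y^2 ≤ 25 in the plane z = 2, with upward unit normal n̂ = ẑ. By Stokes' theorem,

    ∮_C F · dr = ∬_S (∇ × F) · n̂ dS = ∬_D (curl F)_z dA,

where D is the disk x^2 + y^2 ≤ 25.

Compute the curl of F = (-9y^3 - 9y, 9x, 0):
    (∇ × F)_x = ∂F_z/∂y - ∂F_y/∂z = 0,
    (∇ × F)_y = ∂F_x/∂z - ∂F_z/∂x = 0,
    (∇ × F)_z = ∂F_y/∂x - ∂F_x/∂y = 27y^2 + 18.

On z = 2, (curl F)_z = 27y^2 + 18.

Convert to polar (x = r cos θ, y = r sin θ, dA = r dr dθ); the integrand becomes 27r^2sin(θ)^2 + 18, so

    ∬_D (curl F)_z dA = ∫_0^{2π} ∫_0^{5} (27r^2sin(θ)^2 + 18) · r dr dθ.

Inner (r from 0 to 5): 16875sin(θ)^2/4 + 225.
Outer (θ from 0 to 2π): 18675π/4.

Therefore ∮_C F · dr = 18675π/4.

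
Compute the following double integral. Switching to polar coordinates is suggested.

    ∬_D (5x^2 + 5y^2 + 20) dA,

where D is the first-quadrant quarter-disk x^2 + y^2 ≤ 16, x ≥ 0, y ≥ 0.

The region D is 0 ≤ r ≤ 4, 0 ≤ θ ≤ π/2 in polar coordinates, where x = r cos(θ), y = r sin(θ), and dA = r dr dθ.

Under the substitution, the integrand becomes 5r^2 + 20, so

    ∬_D (5x^2 + 5y^2 + 20) dA = ∫_{0}^{π/2} ∫_{0}^{4} (5r^2 + 20) · r dr dθ.

Inner integral (in r): ∫_{0}^{4} (5r^2 + 20) · r dr = 480.

Outer integral (in θ): ∫_{0}^{π/2} (480) dθ = 240π.

Therefore ∬_D (5x^2 + 5y^2 + 20) dA = 240π.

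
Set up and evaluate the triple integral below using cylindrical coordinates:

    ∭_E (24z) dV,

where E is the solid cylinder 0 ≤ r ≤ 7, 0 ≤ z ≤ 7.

In cylindrical coordinates, x = r cos(θ), y = r sin(θ), z = z, and dV = r dr dθ dz.

The integrand becomes 24z, so

    ∭_E (24z) dV = ∫_{0}^{2π} ∫_{0}^{7} ∫_{0}^{7} (24z) · r dz dr dθ.

Inner (z): 588r.
Middle (r from 0 to 7): 14406.
Outer (θ): 28812π.

Therefore the triple integral equals 28812π.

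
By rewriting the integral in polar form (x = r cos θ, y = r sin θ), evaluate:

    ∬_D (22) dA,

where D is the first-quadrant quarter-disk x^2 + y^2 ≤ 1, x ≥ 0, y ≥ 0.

The region D is 0 ≤ r ≤ 1, 0 ≤ θ ≤ π/2 in polar coordinates, where x = r cos(θ), y = r sin(θ), and dA = r dr dθ.

Under the substitution, the integrand becomes 22, so

    ∬_D (22) dA = ∫_{0}^{π/2} ∫_{0}^{1} (22) · r dr dθ.

Inner integral (in r): ∫_{0}^{1} (22) · r dr = 11.

Outer integral (in θ): ∫_{0}^{π/2} (11) dθ = 11π/2.

Therefore ∬_D (22) dA = 11π/2.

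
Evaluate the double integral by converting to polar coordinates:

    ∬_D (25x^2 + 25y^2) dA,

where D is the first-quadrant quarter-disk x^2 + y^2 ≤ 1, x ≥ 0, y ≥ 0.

The region D is 0 ≤ r ≤ 1, 0 ≤ θ ≤ π/2 in polar coordinates, where x = r cos(θ), y = r sin(θ), and dA = r dr dθ.

Under the substitution, the integrand becomes 25r^2, so

    ∬_D (25x^2 + 25y^2) dA = ∫_{0}^{π/2} ∫_{0}^{1} (25r^2) · r dr dθ.

Inner integral (in r): ∫_{0}^{1} (25r^2) · r dr = 25/4.

Outer integral (in θ): ∫_{0}^{π/2} (25/4) dθ = 25π/8.

Therefore ∬_D (25x^2 + 25y^2) dA = 25π/8.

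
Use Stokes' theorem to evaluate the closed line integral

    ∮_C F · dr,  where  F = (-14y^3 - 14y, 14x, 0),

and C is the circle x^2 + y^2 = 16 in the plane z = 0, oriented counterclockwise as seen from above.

Let S be the flat disk x^2 + y^2 ≤ 16 in the plane z = 0, with upward unit normal n̂ = ẑ. By Stokes' theorem,

    ∮_C F · dr = ∬_S (∇ × F) · n̂ dS = ∬_D (curl F)_z dA,

where D is the disk x^2 + y^2 ≤ 16.

Compute the curl of F = (-14y^3 - 14y, 14x, 0):
    (∇ × F)_x = ∂F_z/∂y - ∂F_y/∂z = 0,
    (∇ × F)_y = ∂F_x/∂z - ∂F_z/∂x = 0,
    (∇ × F)_z = ∂F_y/∂x - ∂F_x/∂y = 42y^2 + 28.

On z = 0, (curl F)_z = 42y^2 + 28.

Convert to polar (x = r cos θ, y = r sin θ, dA = r dr dθ); the integrand becomes 42r^2sin(θ)^2 + 28, so

    ∬_D (curl F)_z dA = ∫_0^{2π} ∫_0^{4} (42r^2sin(θ)^2 + 28) · r dr dθ.

Inner (r from 0 to 4): 2688sin(θ)^2 + 224.
Outer (θ from 0 to 2π): 3136π.

Therefore ∮_C F · dr = 3136π.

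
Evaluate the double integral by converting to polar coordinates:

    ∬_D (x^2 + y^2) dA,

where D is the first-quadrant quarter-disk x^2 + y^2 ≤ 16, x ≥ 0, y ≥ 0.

The region D is 0 ≤ r ≤ 4, 0 ≤ θ ≤ π/2 in polar coordinates, where x = r cos(θ), y = r sin(θ), and dA = r dr dθ.

Under the substitution, the integrand becomes r^2, so

    ∬_D (x^2 + y^2) dA = ∫_{0}^{π/2} ∫_{0}^{4} (r^2) · r dr dθ.

Inner integral (in r): ∫_{0}^{4} (r^2) · r dr = 64.

Outer integral (in θ): ∫_{0}^{π/2} (64) dθ = 32π.

Therefore ∬_D (x^2 + y^2) dA = 32π.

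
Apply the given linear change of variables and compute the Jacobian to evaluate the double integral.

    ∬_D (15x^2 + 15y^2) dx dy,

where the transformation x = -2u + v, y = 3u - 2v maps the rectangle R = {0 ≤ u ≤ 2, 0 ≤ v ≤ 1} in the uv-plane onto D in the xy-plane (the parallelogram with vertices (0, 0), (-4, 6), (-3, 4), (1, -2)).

Compute the Jacobian determinant of (x, y) with respect to (u, v):

    ∂(x,y)/∂(u,v) = | -2  1 | = (-2)(-2) - (1)(3) = 1.
                   | 3  -2 |

Its absolute value is |J| = 1 (the area scaling factor).

Substituting x = -2u + v, y = 3u - 2v into the integrand,

    15x^2 + 15y^2 → 195u^2 - 240u v + 75v^2,

so the integral becomes

    ∬_R (195u^2 - 240u v + 75v^2) · |J| du dv = ∫_0^2 ∫_0^1 (195u^2 - 240u v + 75v^2) dv du.

Inner (v): 195u^2 - 120u + 25.
Outer (u): 330.

Therefore ∬_D (15x^2 + 15y^2) dx dy = 330.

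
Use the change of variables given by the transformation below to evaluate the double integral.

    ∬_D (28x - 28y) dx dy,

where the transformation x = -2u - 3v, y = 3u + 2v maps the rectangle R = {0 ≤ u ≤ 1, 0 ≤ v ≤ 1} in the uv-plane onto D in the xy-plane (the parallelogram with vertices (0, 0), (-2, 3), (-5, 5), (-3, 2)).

Compute the Jacobian determinant of (x, y) with respect to (u, v):

    ∂(x,y)/∂(u,v) = | -2  -3 | = (-2)(2) - (-3)(3) = 5.
                   | 3  2 |

Its absolute value is |J| = 5 (the area scaling factor).

Substituting x = -2u - 3v, y = 3u + 2v into the integrand,

    28x - 28y → -140u - 140v,

so the integral becomes

    ∬_R (-140u - 140v) · |J| du dv = ∫_0^1 ∫_0^1 (-700u - 700v) dv du.

Inner (v): -700u - 350.
Outer (u): -700.

Therefore ∬_D (28x - 28y) dx dy = -700.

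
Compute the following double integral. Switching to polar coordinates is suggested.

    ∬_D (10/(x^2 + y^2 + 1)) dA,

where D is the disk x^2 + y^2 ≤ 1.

The region D is 0 ≤ r ≤ 1, 0 ≤ θ ≤ 2π in polar coordinates, where x = r cos(θ), y = r sin(θ), and dA = r dr dθ.

Under the substitution, the integrand becomes 10/(r^2 + 1), so

    ∬_D (10/(x^2 + y^2 + 1)) dA = ∫_{0}^{2π} ∫_{0}^{1} (10/(r^2 + 1)) · r dr dθ.

Inner integral (in r): ∫_{0}^{1} (10/(r^2 + 1)) · r dr = log(32).

Outer integral (in θ): ∫_{0}^{2π} (log(32)) dθ = 10π log(2).

Therefore ∬_D (10/(x^2 + y^2 + 1)) dA = 10π log(2).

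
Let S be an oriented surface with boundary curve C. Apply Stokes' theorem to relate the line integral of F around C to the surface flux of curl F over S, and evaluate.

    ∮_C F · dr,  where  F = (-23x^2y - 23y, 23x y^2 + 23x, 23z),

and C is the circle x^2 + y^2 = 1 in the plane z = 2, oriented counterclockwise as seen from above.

Let S be the flat disk x^2 + y^2 ≤ 1 in the plane z = 2, with upward unit normal n̂ = ẑ. By Stokes' theorem,

    ∮_C F · dr = ∬_S (∇ × F) · n̂ dS = ∬_D (curl F)_z dA,

where D is the disk x^2 + y^2 ≤ 1.

Compute the curl of F = (-23x^2y - 23y, 23x y^2 + 23x, 23z):
    (∇ × F)_x = ∂F_z/∂y - ∂F_y/∂z = 0,
    (∇ × F)_y = ∂F_x/∂z - ∂F_z/∂x = 0,
    (∇ × F)_z = ∂F_y/∂x - ∂F_x/∂y = 23x^2 + 23y^2 + 46.

On z = 2, (curl F)_z = 23x^2 + 23y^2 + 46.

Convert to polar (x = r cos θ, y = r sin θ, dA = r dr dθ); the integrand becomes 23r^2 + 46, so

    ∬_D (curl F)_z dA = ∫_0^{2π} ∫_0^{1} (23r^2 + 46) · r dr dθ.

Inner (r from 0 to 1): 115/4.
Outer (θ from 0 to 2π): 115π/2.

Therefore ∮_C F · dr = 115π/2.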